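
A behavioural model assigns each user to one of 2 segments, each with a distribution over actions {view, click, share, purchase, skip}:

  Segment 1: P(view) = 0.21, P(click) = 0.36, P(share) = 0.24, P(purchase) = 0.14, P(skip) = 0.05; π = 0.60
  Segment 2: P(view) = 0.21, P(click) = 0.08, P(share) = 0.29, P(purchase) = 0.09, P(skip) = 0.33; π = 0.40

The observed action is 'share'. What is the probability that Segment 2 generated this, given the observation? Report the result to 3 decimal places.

By Bayes' theorem, P(k | x) = w_k f_k(x) / Σ_j w_j f_j(x).
Component likelihoods at x = 'share':
  f_1 = 0.24
  f_2 = 0.29
Prior × likelihood for each component:
  w_1·f_1 = 0.60 × 0.24 = 0.144
  w_2·f_2 = 0.40 × 0.29 = 0.116
Sum: 0.144 + 0.116 = 0.26
P(Segment 2 | 'share') ≈ 0.446

0.446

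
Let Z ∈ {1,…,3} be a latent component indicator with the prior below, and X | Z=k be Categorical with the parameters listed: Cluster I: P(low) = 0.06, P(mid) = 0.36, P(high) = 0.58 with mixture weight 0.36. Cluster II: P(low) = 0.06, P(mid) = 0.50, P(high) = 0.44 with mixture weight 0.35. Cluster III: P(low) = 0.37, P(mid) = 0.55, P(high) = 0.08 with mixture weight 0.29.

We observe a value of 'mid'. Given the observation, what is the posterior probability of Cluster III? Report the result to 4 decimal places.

0.3437

By Bayes' theorem, P(k | x) = P(Z=k) f_k(x) / Σ_j P(Z=j) f_j(x).
Evaluate each component's likelihood at the observed value:
  L_I = 0.36
  L_II = 0.5
  L_III = 0.55
Multiply by the mixture weights:
  P(Z=I)·L_I = 0.36 × 0.36 = 0.1296
  P(Z=II)·L_II = 0.35 × 0.5 = 0.175
  P(Z=III)·L_III = 0.29 × 0.55 = 0.1595
Sum: 0.1296 + 0.175 + 0.1595 = 0.4641
P(Cluster III | the observation) ≈ 0.3437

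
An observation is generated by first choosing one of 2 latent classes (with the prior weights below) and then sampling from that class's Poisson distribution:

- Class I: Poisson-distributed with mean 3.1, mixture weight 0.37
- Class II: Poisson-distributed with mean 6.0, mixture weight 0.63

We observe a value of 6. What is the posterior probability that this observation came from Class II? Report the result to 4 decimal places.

Apply Bayes' rule: the posterior for each component is proportional to its prior times its likelihood at x.
Poisson probabilities:
  L_I = e^(−3.1)·3.1^6/6! = 0.0555296
  L_II = e^(−6.0)·6.0^6/6! = 0.160623
Weight by the priors:
  π_I·L_I = 0.37 × 0.0555296 = 0.020546
  π_II·L_II = 0.63 × 0.160623 = 0.101193
Normaliser: 0.020546 + 0.101193 = 0.121739
Responsibility of Class II: 0.101193 / 0.121739 ≈ 0.8312

0.8312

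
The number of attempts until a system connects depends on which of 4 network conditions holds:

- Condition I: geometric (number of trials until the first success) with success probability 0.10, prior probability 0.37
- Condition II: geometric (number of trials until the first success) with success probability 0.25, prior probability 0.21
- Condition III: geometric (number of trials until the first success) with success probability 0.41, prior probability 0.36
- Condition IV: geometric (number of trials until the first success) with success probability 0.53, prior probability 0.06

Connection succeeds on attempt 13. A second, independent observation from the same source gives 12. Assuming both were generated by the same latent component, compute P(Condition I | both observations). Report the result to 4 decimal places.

0.9483

By Bayes' theorem, P(k | x) = P(Z=k) f_k(x) / Σ_j P(Z=j) f_j(x).
Since both observations come from the same component, the likelihood for component k is f_k(x₁)·f_k(x₂).
  p_I = [0.10·(1−0.10)^12 = 0.10·0.28243 = 0.028243] × [0.0313811] = 0.000886294
  p_II = [0.25·(1−0.25)^12 = 0.25·0.0316764 = 0.00791909] × [0.0105588] = 8.36159e-05
  p_III = [0.41·(1−0.41)^12 = 0.41·0.0017792 = 0.000729471] × [0.00123639] = 9.01912e-07
  p_IV = [0.53·(1−0.53)^12 = 0.53·0.000116191 = 6.15815e-05] × [0.000131024] = 8.06868e-09
Unnormalised posteriors:
  P(Z=I)·p_I = 0.37 × 0.000886294 = 0.000327929
  P(Z=II)·p_II = 0.21 × 8.36159e-05 = 1.75593e-05
  P(Z=III)·p_III = 0.36 × 9.01912e-07 = 3.24688e-07
  P(Z=IV)·p_IV = 0.06 × 8.06868e-09 = 4.84121e-10
Denominator: 0.000327929 + 1.75593e-05 + 3.24688e-07 + 4.84121e-10 = 0.000345813
Responsibility of Condition I: 0.000327929 / 0.000345813 ≈ 0.9483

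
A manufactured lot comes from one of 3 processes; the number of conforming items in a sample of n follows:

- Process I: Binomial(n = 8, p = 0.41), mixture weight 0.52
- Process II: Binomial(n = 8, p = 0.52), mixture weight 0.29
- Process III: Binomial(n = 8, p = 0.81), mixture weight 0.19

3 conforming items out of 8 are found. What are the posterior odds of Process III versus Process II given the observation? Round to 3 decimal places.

0.024

Posterior odds = (w_i f_i(x)) / (w_j f_j(x)); the normalising sum cancels.
Evaluate each component's likelihood at the observed value:
  p_I = C(8,3)·0.41^3·0.59^5 = 56·0.068921·0.0714924 = 0.27593
  p_II = C(8,3)·0.52^3·0.48^5 = 56·0.140608·0.0254804 = 0.200634
  p_III = C(8,3)·0.81^3·0.19^5 = 56·0.531441·0.00024761 = 0.00736904
Odds = (0.19/0.29) × (0.00736904/0.200634) = 0.655172 × 0.0367288 ≈ 0.024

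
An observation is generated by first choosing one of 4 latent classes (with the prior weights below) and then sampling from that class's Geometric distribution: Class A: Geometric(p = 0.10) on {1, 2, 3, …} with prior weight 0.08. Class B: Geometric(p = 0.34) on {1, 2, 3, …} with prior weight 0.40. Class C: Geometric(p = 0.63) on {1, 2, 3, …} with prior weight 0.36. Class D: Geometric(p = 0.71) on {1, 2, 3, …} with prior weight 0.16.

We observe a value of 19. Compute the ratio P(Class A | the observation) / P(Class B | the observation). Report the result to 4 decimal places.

15.6360

Posterior odds = (w_i f_i(x)) / (w_j f_j(x)); the normalising sum cancels.
Component likelihoods at x = 19:
  p_A = 0.0150095
  p_B = 0.000191986
  p_C = 1.06407e-08
  p_D = 1.49425e-10
Posterior odds = (w_A·p_A) / (w_B·p_B) = (0.08·0.0150095) / (0.40·0.000191986) = 0.00120076 / 7.67944e-05 ≈ 15.6360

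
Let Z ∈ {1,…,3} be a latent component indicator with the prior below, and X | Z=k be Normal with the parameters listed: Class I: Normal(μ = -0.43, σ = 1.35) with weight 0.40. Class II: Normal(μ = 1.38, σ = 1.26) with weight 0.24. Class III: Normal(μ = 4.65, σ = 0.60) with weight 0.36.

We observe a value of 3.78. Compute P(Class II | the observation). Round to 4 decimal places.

0.1277

P(component k | x) = P(Z=k)·f_k(x) / marginal(x), where marginal(x) = Σ_j P(Z=j)·f_j(x).
Component likelihoods at x = 3.78:
  f_I = 0.00228447
  f_II = 0.0516064
  f_III = 0.232384
Weight by the priors:
  P(Z=I)·f_I = 0.40 × 0.00228447 = 0.000913787
  P(Z=II)·f_II = 0.24 × 0.0516064 = 0.0123855
  P(Z=III)·f_III = 0.36 × 0.232384 = 0.0836583
Evidence: 0.000913787 + 0.0123855 + 0.0836583 = 0.0969577
So the posterior for Class II is 0.0123855 / 0.0969577 ≈ 0.1277.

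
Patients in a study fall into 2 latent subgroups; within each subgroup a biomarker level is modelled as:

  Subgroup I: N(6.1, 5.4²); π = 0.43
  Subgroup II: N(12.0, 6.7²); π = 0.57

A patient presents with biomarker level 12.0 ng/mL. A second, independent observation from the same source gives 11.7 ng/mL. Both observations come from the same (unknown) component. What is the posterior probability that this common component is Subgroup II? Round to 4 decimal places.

The responsibility of component k is π_k f_k(x) divided by Σ_j π_j f_j(x).
Since both observations come from the same component, the likelihood for component k is f_k(x₁)·f_k(x₂).
  p_I = [(1/(5.4·√(2π)))·exp(−(12.0−6.1)²/(2·5.4²)) = 0.073878·exp(-0.59688) = 0.0406719] × [0.0431505] = 0.00175502
  p_II = [(1/(6.7·√(2π)))·exp(−(12.0−12.0)²/(2·6.7²)) = 0.059544·exp(-0.00000) = 0.0595436] × [0.059484] = 0.00354189
Weight by the priors:
  π_I·p_I = 0.43 × 0.00175502 = 0.000754657
  π_II·p_II = 0.57 × 0.00354189 = 0.00201888
Denominator: 0.000754657 + 0.00201888 = 0.00277353
P(Subgroup II | x) ≈ 0.7279

0.7279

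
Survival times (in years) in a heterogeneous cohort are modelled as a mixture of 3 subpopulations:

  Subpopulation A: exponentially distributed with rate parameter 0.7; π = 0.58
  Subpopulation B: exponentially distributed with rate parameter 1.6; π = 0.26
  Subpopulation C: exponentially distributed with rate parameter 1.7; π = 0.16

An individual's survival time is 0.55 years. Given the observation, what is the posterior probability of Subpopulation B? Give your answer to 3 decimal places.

Posterior ∝ prior × likelihood, so P(k | x) ∝ w_k f_k(x); normalise over all components.
Exponential densities:
  f_A = 0.476315
  f_B = 0.663653
  f_C = 0.667396
Multiply by the mixture weights:
  w_A·f_A = 0.58 × 0.476315 = 0.276263
  w_B·f_B = 0.26 × 0.663653 = 0.17255
  w_C·f_C = 0.16 × 0.667396 = 0.106783
Evidence: 0.276263 + 0.17255 + 0.106783 = 0.555596
P(Subpopulation B | x) = 0.17255 / 0.555596 ≈ 0.311

0.311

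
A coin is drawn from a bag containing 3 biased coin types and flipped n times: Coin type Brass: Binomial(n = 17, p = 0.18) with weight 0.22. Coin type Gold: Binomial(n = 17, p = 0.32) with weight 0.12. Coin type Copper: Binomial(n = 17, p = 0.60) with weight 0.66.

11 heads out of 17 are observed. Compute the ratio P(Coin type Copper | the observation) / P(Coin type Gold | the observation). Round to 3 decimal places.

229.447

Since P(k|x) ∝ π_k f_k(x), the posterior odds are π_i f_i(x) / (π_j f_j(x)).
Binomial probabilities:
  p_Brass = C(17,11)·0.18^11·0.82^6 = 12376·6.42684e-09·0.304007 = 2.41803e-05
  p_Gold = C(17,11)·0.32^11·0.68^6 = 12376·3.60288e-06·0.0988675 = 0.00440843
  p_Copper = C(17,11)·0.60^11·0.40^6 = 12376·0.00362797·0.004096 = 0.183909
Odds = (0.66/0.12) × (0.183909/0.00440843) = 5.5 × 41.7177 ≈ 229.447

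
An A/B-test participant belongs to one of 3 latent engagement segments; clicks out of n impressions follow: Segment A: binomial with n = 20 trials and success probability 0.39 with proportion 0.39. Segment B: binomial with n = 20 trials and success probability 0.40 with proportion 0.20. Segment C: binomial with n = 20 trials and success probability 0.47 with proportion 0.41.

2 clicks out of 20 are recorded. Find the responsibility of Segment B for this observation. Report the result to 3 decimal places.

Apply Bayes' rule: the posterior for each component is proportional to its prior times its likelihood at x.
Evaluate each component's likelihood at the observed value:
  L_A = C(20,2)·0.39^2·0.61^18 = 190·0.1521·0.000136753 = 0.00395203
  L_B = C(20,2)·0.40^2·0.60^18 = 190·0.16·0.00010156 = 0.00308742
  L_C = C(20,2)·0.47^2·0.53^18 = 190·0.2209·1.08884e-05 = 0.000456999
Unnormalised posteriors:
  π_A·L_A = 0.39 × 0.00395203 = 0.00154129
  π_B·L_B = 0.20 × 0.00308742 = 0.000617485
  π_C·L_C = 0.41 × 0.000456999 = 0.000187369
Marginal: 0.00154129 + 0.000617485 + 0.000187369 = 0.00234614
So the posterior for Segment B is 0.000617485 / 0.00234614 ≈ 0.263.

0.263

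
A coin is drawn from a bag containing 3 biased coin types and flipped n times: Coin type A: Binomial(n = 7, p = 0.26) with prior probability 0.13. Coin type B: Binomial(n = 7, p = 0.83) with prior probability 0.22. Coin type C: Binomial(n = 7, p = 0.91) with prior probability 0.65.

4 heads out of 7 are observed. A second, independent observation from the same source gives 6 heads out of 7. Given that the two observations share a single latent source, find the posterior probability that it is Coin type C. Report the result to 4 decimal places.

0.3676

The responsibility of component k is w_k f_k(x) divided by Σ_j w_j f_j(x).
Since both observations come from the same component, the likelihood for component k is f_k(x₁)·f_k(x₂).
  L_A = [0.0648122] × [0.00160018] = 0.000103711
  L_B = [0.081607] × [0.389059] = 0.0317499
  L_C = [0.0174969] × [0.357758] = 0.00625965
Unnormalised posteriors:
  w_A·L_A = 0.13 × 0.000103711 = 1.34825e-05
  w_B·L_B = 0.22 × 0.0317499 = 0.00698498
  w_C·L_C = 0.65 × 0.00625965 = 0.00406877
Evidence: 1.34825e-05 + 0.00698498 + 0.00406877 = 0.0110672
So the posterior for Coin type C is 0.00406877 / 0.0110672 ≈ 0.3676.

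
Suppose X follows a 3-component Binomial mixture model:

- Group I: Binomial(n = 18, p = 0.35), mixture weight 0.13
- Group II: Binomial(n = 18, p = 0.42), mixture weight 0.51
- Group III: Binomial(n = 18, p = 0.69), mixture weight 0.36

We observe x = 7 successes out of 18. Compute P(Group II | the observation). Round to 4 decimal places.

0.7860

Posterior ∝ prior × likelihood, so P(k | x) ∝ P(Z=k) f_k(x); normalise over all components.
Binomial probabilities:
  p_I = C(18,7)·0.35^7·0.65^11 = 31824·0.000643393·0.00875078 = 0.179175
  p_II = C(18,7)·0.42^7·0.58^11 = 31824·0.00230539·0.00249866 = 0.183319
  p_III = C(18,7)·0.69^7·0.31^11 = 31824·0.0744635·2.54085e-06 = 0.00602112
Unnormalised posteriors:
  P(Z=I)·p_I = 0.13 × 0.179175 = 0.0232928
  P(Z=II)·p_II = 0.51 × 0.183319 = 0.0934927
  P(Z=III)·p_III = 0.36 × 0.00602112 = 0.0021676
Denominator: 0.0232928 + 0.0934927 + 0.0021676 = 0.118953
So the posterior for Group II is 0.0934927 / 0.118953 ≈ 0.7860.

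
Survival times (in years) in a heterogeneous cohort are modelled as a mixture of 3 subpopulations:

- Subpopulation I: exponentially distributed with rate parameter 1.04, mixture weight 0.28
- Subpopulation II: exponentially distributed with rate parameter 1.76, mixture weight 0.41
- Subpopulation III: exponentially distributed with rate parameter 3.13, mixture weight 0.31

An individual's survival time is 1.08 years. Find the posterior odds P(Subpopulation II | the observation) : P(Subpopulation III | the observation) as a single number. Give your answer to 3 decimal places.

Posterior odds = (P(Z=i) f_i(x)) / (P(Z=j) f_j(x)); the normalising sum cancels.
Exponential densities:
  f_I = 1.04·e^(−1.04·1.08) = 1.04·e^(−1.1232) = 0.338247
  f_II = 1.76·e^(−1.76·1.08) = 1.76·e^(−1.9008) = 0.26303
  f_III = 3.13·e^(−3.13·1.08) = 3.13·e^(−3.3804) = 0.106526
Posterior odds = (P(Z=II)·f_II) / (P(Z=III)·f_III) = (0.41·0.26303) / (0.31·0.106526) = 0.107842 / 0.033023 ≈ 3.266

3.266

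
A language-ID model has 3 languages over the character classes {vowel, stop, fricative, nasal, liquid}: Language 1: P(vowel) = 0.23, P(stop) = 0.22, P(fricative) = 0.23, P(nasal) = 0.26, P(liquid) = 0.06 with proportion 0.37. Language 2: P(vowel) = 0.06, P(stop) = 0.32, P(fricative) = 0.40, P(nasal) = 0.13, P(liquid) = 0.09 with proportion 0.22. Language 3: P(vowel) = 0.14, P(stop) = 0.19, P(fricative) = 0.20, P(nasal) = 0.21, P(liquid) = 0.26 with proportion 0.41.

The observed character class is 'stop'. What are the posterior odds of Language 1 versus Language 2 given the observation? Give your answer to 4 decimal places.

Posterior odds = (π_i f_i(x)) / (π_j f_j(x)); the normalising sum cancels.
Categorical probabilities:
  p_1 = P(stop | comp) = 0.22
  p_2 = P(stop | comp) = 0.32
  p_3 = P(stop | comp) = 0.19
Posterior odds = (π_1·p_1) / (π_2·p_2) = (0.37·0.22) / (0.22·0.32) = 0.0814 / 0.0704 ≈ 1.1562

1.1562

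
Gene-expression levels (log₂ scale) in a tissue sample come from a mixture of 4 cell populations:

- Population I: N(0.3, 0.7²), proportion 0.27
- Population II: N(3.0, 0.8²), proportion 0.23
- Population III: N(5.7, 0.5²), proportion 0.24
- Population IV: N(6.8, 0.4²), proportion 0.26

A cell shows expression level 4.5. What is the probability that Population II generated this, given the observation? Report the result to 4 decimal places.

0.6479

Apply Bayes' rule: the posterior for each component is proportional to its prior times its likelihood at x.
Evaluate each component's likelihood at the observed value:
  f_I = 8.67983e-09
  f_II = 0.0859828
  f_III = 0.0447891
  f_IV = 6.59811e-08
Weight by the priors:
  π_I·f_I = 0.27 × 8.67983e-09 = 2.34355e-09
  π_II·f_II = 0.23 × 0.0859828 = 0.0197761
  π_III·f_III = 0.24 × 0.0447891 = 0.0107494
  π_IV·f_IV = 0.26 × 6.59811e-08 = 1.71551e-08
Denominator: 2.34355e-09 + 0.0197761 + 0.0107494 + 1.71551e-08 = 0.0305254
P(Population II | the observation) = 0.0197761 / 0.0305254 ≈ 0.6479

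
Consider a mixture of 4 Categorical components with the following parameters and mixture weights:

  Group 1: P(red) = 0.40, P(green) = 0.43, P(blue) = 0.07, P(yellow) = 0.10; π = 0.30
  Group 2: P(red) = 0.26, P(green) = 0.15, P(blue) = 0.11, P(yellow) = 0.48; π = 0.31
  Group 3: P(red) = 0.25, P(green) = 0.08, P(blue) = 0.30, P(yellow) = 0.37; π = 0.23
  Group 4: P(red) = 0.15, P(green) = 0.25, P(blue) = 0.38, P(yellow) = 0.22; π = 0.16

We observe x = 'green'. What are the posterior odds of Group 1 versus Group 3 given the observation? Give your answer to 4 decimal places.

7.0109

The posterior odds equal the prior odds times the likelihood ratio: (w_i/w_j)·(f_i(x)/f_j(x)).
Evaluate each component's likelihood at the observed value:
  p_1 = P(green | comp) = 0.43
  p_2 = P(green | comp) = 0.15
  p_3 = P(green | comp) = 0.08
  p_4 = P(green | comp) = 0.25
Odds = (0.30/0.23) × (0.43/0.08) = 1.30435 × 5.375 ≈ 7.0109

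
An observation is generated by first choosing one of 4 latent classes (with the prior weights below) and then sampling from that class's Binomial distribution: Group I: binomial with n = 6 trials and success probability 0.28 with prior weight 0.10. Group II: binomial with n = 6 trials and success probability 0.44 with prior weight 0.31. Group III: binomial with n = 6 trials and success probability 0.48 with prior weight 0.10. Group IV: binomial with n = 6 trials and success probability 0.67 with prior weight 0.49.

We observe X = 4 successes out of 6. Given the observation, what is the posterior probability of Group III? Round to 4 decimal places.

P(component k | x) = π_k·f_k(x) / marginal(x), where marginal(x) = Σ_j π_j·f_j(x).
Binomial probabilities:
  p_I = C(6,4)·0.28^4·0.72^2 = 15·0.00614656·0.5184 = 0.0477957
  p_II = C(6,4)·0.44^4·0.56^2 = 15·0.037481·0.3136 = 0.17631
  p_III = C(6,4)·0.48^4·0.52^2 = 15·0.0530842·0.2704 = 0.215309
  p_IV = C(6,4)·0.67^4·0.33^2 = 15·0.201511·0.1089 = 0.329169
Prior × likelihood for each component:
  π_I·p_I = 0.10 × 0.0477957 = 0.00477957
  π_II·p_II = 0.31 × 0.17631 = 0.0546562
  π_III·p_III = 0.10 × 0.215309 = 0.0215309
  π_IV·p_IV = 0.49 × 0.329169 = 0.161293
Denominator: 0.00477957 + 0.0546562 + 0.0215309 + 0.161293 = 0.242259
P(Group III | the observation) = 0.0215309 / 0.242259 ≈ 0.0889

0.0889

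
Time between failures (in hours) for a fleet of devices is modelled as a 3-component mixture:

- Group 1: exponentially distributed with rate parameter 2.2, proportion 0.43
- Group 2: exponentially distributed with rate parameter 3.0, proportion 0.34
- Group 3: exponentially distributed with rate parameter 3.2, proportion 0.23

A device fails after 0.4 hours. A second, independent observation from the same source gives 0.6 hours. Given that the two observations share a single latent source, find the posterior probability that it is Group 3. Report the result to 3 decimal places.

0.200

Apply Bayes' rule: the posterior for each component is proportional to its prior times its likelihood at x.
Since both observations come from the same component, the likelihood for component k is f_k(x₁)·f_k(x₂).
  f_1 = [2.2·e^(−2.2·0.4) = 2.2·e^(−0.8800) = 0.912522] × [0.587698] = 0.536287
  f_2 = [3.0·e^(−3.0·0.4) = 3.0·e^(−1.2000) = 0.903583] × [0.495897] = 0.448084
  f_3 = [3.2·e^(−3.2·0.4) = 3.2·e^(−1.2800) = 0.889719] × [0.469142] = 0.417405
Unnormalised posteriors:
  π_1·f_1 = 0.43 × 0.536287 = 0.230604
  π_2·f_2 = 0.34 × 0.448084 = 0.152348
  π_3·f_3 = 0.23 × 0.417405 = 0.0960031
Evidence: 0.230604 + 0.152348 + 0.0960031 = 0.478955
So the posterior for Group 3 is 0.0960031 / 0.478955 ≈ 0.200.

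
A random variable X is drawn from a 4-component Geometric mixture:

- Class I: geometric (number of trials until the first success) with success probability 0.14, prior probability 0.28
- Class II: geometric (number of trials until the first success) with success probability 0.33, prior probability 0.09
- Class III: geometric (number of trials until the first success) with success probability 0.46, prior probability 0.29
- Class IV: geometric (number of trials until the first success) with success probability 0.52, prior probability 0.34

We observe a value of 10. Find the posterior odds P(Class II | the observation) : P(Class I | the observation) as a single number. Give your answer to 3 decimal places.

Posterior odds = (P(Z=i) f_i(x)) / (P(Z=j) f_j(x)); the normalising sum cancels.
Geometric probabilities:
  L_I = 0.14·(1−0.14)^9 = 0.14·0.257327 = 0.0360258
  L_II = 0.33·(1−0.33)^9 = 0.33·0.0272065 = 0.00897816
  L_III = 0.46·(1−0.46)^9 = 0.46·0.00390431 = 0.00179598
  L_IV = 0.52·(1−0.52)^9 = 0.52·0.00135261 = 0.000703355
Odds = (0.09/0.28) × (0.00897816/0.0360258) = 0.321429 × 0.249214 ≈ 0.080

0.080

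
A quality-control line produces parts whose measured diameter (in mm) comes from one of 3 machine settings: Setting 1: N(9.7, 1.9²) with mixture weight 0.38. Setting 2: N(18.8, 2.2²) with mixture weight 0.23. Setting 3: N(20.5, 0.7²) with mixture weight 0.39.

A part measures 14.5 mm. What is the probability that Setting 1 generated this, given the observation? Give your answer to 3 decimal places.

0.347

Posterior ∝ prior × likelihood, so P(k | x) ∝ π_k f_k(x); normalise over all components.
Evaluate each component's likelihood at the observed value:
  L_1 = (1/(1.9·√(2π)))·exp(−(14.5−9.7)²/(2·1.9²)) = 0.209970·exp(-3.19114) = 0.00863503
  L_2 = (1/(2.2·√(2π)))·exp(−(14.5−18.8)²/(2·2.2²)) = 0.181337·exp(-1.91012) = 0.0268492
  L_3 = (1/(0.7·√(2π)))·exp(−(14.5−20.5)²/(2·0.7²)) = 0.569918·exp(-36.73469) = 6.3407e-17
Unnormalised posteriors:
  π_1·L_1 = 0.38 × 0.00863503 = 0.00328131
  π_2·L_2 = 0.23 × 0.0268492 = 0.00617531
  π_3·L_3 = 0.39 × 6.3407e-17 = 2.47287e-17
Sum: 0.00328131 + 0.00617531 + 2.47287e-17 = 0.00945662
So the posterior for Setting 1 is 0.00328131 / 0.00945662 ≈ 0.347.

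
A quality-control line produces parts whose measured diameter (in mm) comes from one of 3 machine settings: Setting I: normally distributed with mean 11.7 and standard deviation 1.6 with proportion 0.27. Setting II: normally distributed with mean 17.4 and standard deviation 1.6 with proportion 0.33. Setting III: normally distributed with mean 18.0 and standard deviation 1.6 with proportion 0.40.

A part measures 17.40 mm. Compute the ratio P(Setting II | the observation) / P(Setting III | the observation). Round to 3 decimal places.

Posterior odds = (π_i f_i(x)) / (π_j f_j(x)); the normalising sum cancels.
Evaluate each component's likelihood at the observed value:
  f_I = (1/(1.6·√(2π)))·exp(−(17.40−11.7)²/(2·1.6²)) = 0.249339·exp(-6.34570) = 0.000437408
  f_II = (1/(1.6·√(2π)))·exp(−(17.40−17.4)²/(2·1.6²)) = 0.249339·exp(-0.00000) = 0.249339
  f_III = (1/(1.6·√(2π)))·exp(−(17.40−18.0)²/(2·1.6²)) = 0.249339·exp(-0.07031) = 0.232409
Posterior odds = (π_II·f_II) / (π_III·f_III) = (0.33·0.249339) / (0.40·0.232409) = 0.0822818 / 0.0929638 ≈ 0.885

0.885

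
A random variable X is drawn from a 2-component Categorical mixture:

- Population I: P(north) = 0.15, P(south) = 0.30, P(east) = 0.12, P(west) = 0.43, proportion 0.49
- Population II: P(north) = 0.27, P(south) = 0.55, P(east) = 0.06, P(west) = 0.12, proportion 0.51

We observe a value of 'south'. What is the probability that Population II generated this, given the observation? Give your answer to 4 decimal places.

0.6561

Apply Bayes' rule: the posterior for each component is proportional to its prior times its likelihood at x.
Component likelihoods at x = 'south':
  f_I = 0.3
  f_II = 0.55
Weight by the priors:
  π_I·f_I = 0.49 × 0.3 = 0.147
  π_II·f_II = 0.51 × 0.55 = 0.2805
Normaliser: 0.147 + 0.2805 = 0.4275
So the posterior for Population II is 0.2805 / 0.4275 ≈ 0.6561.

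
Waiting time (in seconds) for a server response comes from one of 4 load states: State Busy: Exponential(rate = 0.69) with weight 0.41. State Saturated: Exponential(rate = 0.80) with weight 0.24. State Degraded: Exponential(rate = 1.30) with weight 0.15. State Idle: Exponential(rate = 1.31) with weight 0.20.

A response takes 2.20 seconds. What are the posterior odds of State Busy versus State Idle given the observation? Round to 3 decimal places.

The posterior odds equal the prior odds times the likelihood ratio: (π_i/π_j)·(f_i(x)/f_j(x)).
Exponential densities:
  p_Busy = 0.69·e^(−0.69·2.20) = 0.69·e^(−1.5180) = 0.151213
  p_Saturated = 0.80·e^(−0.80·2.20) = 0.80·e^(−1.7600) = 0.137636
  p_Degraded = 1.30·e^(−1.30·2.20) = 1.30·e^(−2.8600) = 0.0744494
  p_Idle = 1.31·e^(−1.31·2.20) = 1.31·e^(−2.8820) = 0.0733896
Posterior odds = (π_Busy·p_Busy) / (π_Idle·p_Idle) = (0.41·0.151213) / (0.20·0.0733896) = 0.0619975 / 0.0146779 ≈ 4.224

4.224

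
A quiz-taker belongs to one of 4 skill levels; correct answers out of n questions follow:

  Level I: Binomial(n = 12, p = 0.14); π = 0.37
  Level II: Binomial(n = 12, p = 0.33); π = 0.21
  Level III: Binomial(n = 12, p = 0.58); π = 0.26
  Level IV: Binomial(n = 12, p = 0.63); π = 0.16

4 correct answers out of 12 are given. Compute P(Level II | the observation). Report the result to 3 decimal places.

Apply Bayes' rule: the posterior for each component is proportional to its prior times its likelihood at x.
Component likelihoods at x = 4 correct answers out of 12:
  L_I = C(12,4)·0.14^4·0.86^8 = 495·0.00038416·0.299218 = 0.056899
  L_II = C(12,4)·0.33^4·0.67^8 = 495·0.0118592·0.0406068 = 0.238374
  L_III = C(12,4)·0.58^4·0.42^8 = 495·0.113165·0.000968265 = 0.054239
  L_IV = C(12,4)·0.63^4·0.37^8 = 495·0.15753·0.000351248 = 0.0273893
Multiply by the mixture weights:
  P(Z=I)·L_I = 0.37 × 0.056899 = 0.0210526
  P(Z=II)·L_II = 0.21 × 0.238374 = 0.0500586
  P(Z=III)·L_III = 0.26 × 0.054239 = 0.0141021
  P(Z=IV)·L_IV = 0.16 × 0.0273893 = 0.00438229
Sum: 0.0210526 + 0.0500586 + 0.0141021 + 0.00438229 = 0.0895957
P(Level II | 4 correct answers out of 12) ≈ 0.559

0.559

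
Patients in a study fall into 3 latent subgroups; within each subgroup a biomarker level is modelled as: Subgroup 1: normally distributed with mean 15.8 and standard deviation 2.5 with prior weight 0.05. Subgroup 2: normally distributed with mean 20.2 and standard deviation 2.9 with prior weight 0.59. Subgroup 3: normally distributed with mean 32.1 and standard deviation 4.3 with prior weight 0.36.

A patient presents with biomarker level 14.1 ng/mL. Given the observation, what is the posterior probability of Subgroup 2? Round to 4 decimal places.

0.5837

P(component k | x) = w_k·f_k(x) / marginal(x), where marginal(x) = Σ_j w_j·f_j(x).
Evaluate each component's likelihood at the observed value:
  L_1 = 0.126637
  L_2 = 0.0150572
  L_3 = 1.45336e-05
Multiply by the mixture weights:
  w_1·L_1 = 0.05 × 0.126637 = 0.00633186
  w_2·L_2 = 0.59 × 0.0150572 = 0.00888377
  w_3·L_3 = 0.36 × 1.45336e-05 = 5.2321e-06
Normaliser: 0.00633186 + 0.00888377 + 5.2321e-06 = 0.0152209
So the posterior for Subgroup 2 is 0.00888377 / 0.0152209 ≈ 0.5837.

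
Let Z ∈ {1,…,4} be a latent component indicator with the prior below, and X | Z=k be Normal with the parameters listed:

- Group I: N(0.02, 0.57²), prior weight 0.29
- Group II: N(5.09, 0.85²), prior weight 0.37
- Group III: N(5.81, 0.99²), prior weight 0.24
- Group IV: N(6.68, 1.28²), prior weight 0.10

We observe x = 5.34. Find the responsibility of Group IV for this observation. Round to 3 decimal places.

0.067

Posterior ∝ prior × likelihood, so P(k | x) ∝ π_k f_k(x); normalise over all components.
Component likelihoods at x = 5.34:
  p_I = 8.49372e-20
  p_II = 0.449476
  p_III = 0.360025
  p_IV = 0.180185
Prior × likelihood for each component:
  π_I·p_I = 0.29 × 8.49372e-20 = 2.46318e-20
  π_II·p_II = 0.37 × 0.449476 = 0.166306
  π_III·p_III = 0.24 × 0.360025 = 0.0864061
  π_IV·p_IV = 0.10 × 0.180185 = 0.0180185
Marginal: 2.46318e-20 + 0.166306 + 0.0864061 + 0.0180185 = 0.270731
Responsibility of Group IV: 0.0180185 / 0.270731 ≈ 0.067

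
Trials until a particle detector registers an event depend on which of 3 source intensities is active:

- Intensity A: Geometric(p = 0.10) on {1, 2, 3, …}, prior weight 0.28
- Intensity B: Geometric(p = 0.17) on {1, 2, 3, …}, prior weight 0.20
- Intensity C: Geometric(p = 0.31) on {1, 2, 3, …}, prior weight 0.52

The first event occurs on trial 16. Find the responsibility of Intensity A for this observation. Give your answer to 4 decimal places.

0.6815

The responsibility of component k is w_k f_k(x) divided by Σ_j w_j f_j(x).
Evaluate each component's likelihood at the observed value:
  p_A = 0.10·(1−0.10)^15 = 0.10·0.205891 = 0.0205891
  p_B = 0.17·(1−0.17)^15 = 0.17·0.0611183 = 0.0103901
  p_C = 0.31·(1−0.31)^15 = 0.31·0.00382592 = 0.00118604
Weight by the priors:
  w_A·p_A = 0.28 × 0.0205891 = 0.00576495
  w_B·p_B = 0.20 × 0.0103901 = 0.00207802
  w_C·p_C = 0.52 × 0.00118604 = 0.000616739
Normaliser: 0.00576495 + 0.00207802 + 0.000616739 = 0.00845971
P(Intensity A | data) = 0.00576495 / 0.00845971 ≈ 0.6815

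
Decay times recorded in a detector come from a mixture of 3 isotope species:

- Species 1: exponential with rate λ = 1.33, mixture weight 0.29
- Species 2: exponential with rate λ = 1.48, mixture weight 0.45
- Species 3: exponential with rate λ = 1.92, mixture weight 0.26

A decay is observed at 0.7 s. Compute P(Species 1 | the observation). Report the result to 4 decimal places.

The responsibility of component k is π_k f_k(x) divided by Σ_j π_j f_j(x).
Evaluate each component's likelihood at the observed value:
  f_1 = 1.33·e^(−1.33·0.7) = 1.33·e^(−0.9310) = 0.524232
  f_2 = 1.48·e^(−1.48·0.7) = 1.48·e^(−1.0360) = 0.52521
  f_3 = 1.92·e^(−1.92·0.7) = 1.92·e^(−1.3440) = 0.500737
Unnormalised posteriors:
  π_1·f_1 = 0.29 × 0.524232 = 0.152027
  π_2·f_2 = 0.45 × 0.52521 = 0.236344
  π_3·f_3 = 0.26 × 0.500737 = 0.130192
Denominator: 0.152027 + 0.236344 + 0.130192 = 0.518563
P(Species 1 | 0.7 s) = 0.152027 / 0.518563 ≈ 0.2932

0.2932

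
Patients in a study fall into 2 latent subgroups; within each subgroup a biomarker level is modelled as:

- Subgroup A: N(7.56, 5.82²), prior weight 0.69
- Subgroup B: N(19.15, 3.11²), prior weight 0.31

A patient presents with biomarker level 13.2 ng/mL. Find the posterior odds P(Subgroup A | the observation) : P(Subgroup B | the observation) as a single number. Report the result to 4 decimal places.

4.6368

Posterior odds = (π_i f_i(x)) / (π_j f_j(x)); the normalising sum cancels.
Normal densities:
  p_A = 0.0428612
  p_B = 0.0205746
Odds = (0.69/0.31) × (0.0428612/0.0205746) = 2.22581 × 2.0832 ≈ 4.6368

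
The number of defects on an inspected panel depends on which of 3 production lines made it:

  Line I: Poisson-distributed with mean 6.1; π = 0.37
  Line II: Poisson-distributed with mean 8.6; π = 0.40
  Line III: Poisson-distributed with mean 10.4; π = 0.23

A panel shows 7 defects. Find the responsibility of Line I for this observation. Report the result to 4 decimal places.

0.4282

Apply Bayes' rule: the posterior for each component is proportional to its prior times its likelihood at x.
Evaluate each component's likelihood at the observed value:
  p_I = e^(−6.1)·6.1^7/7! = 0.139856
  p_II = e^(−8.6)·8.6^7/7! = 0.127094
  p_III = e^(−10.4)·10.4^7/7! = 0.0794585
Unnormalised posteriors:
  π_I·p_I = 0.37 × 0.139856 = 0.0517468
  π_II·p_II = 0.40 × 0.127094 = 0.0508377
  π_III·p_III = 0.23 × 0.0794585 = 0.0182754
Marginal: 0.0517468 + 0.0508377 + 0.0182754 = 0.12086
P(Line I | the observation) = 0.0517468 / 0.12086 ≈ 0.4282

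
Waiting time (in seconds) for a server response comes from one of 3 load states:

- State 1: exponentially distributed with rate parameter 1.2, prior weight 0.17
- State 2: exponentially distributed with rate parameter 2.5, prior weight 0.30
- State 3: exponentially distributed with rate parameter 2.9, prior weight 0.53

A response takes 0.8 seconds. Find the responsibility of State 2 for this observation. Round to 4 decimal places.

Apply Bayes' rule: the posterior for each component is proportional to its prior times its likelihood at x.
Evaluate each component's likelihood at the observed value:
  f_1 = 0.459471
  f_2 = 0.338338
  f_3 = 0.284993
Prior × likelihood for each component:
  π_1·f_1 = 0.17 × 0.459471 = 0.0781101
  π_2·f_2 = 0.30 × 0.338338 = 0.101501
  π_3·f_3 = 0.53 × 0.284993 = 0.151047
Normaliser: 0.0781101 + 0.101501 + 0.151047 = 0.330658
So the posterior for State 2 is 0.101501 / 0.330658 ≈ 0.3070.

0.3070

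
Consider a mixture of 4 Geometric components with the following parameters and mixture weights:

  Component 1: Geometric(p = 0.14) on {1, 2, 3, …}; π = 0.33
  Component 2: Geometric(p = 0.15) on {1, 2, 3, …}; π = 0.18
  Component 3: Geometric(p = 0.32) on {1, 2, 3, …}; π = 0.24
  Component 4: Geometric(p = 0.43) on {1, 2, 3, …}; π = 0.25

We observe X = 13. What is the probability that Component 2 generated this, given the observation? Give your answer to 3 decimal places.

Posterior ∝ prior × likelihood, so P(k | x) ∝ π_k f_k(x); normalise over all components.
Evaluate each component's likelihood at the observed value:
  p_1 = 0.0229145
  p_2 = 0.0213363
  p_3 = 0.00312793
  p_4 = 0.000505786
Weight by the priors:
  π_1·p_1 = 0.33 × 0.0229145 = 0.00756177
  π_2·p_2 = 0.18 × 0.0213363 = 0.00384053
  π_3·p_3 = 0.24 × 0.00312793 = 0.000750703
  π_4·p_4 = 0.25 × 0.000505786 = 0.000126446
Normaliser: 0.00756177 + 0.00384053 + 0.000750703 + 0.000126446 = 0.0122794
P(Component 2 | 13) = 0.00384053 / 0.0122794 ≈ 0.313

0.313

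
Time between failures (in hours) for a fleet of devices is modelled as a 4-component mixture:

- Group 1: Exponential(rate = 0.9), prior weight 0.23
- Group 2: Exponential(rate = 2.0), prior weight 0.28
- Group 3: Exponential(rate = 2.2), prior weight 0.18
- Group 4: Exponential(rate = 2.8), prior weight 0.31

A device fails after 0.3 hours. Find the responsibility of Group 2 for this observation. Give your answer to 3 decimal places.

0.294

Apply Bayes' rule: the posterior for each component is proportional to its prior times its likelihood at x.
Exponential densities:
  f_1 = 0.687042
  f_2 = 1.09762
  f_3 = 1.13707
  f_4 = 1.20879
Multiply by the mixture weights:
  w_1·f_1 = 0.23 × 0.687042 = 0.15802
  w_2·f_2 = 0.28 × 1.09762 = 0.307335
  w_3·f_3 = 0.18 × 1.13707 = 0.204673
  w_4·f_4 = 0.31 × 1.20879 = 0.374725
Denominator: 0.15802 + 0.307335 + 0.204673 + 0.374725 = 1.04475
So the posterior for Group 2 is 0.307335 / 1.04475 ≈ 0.294.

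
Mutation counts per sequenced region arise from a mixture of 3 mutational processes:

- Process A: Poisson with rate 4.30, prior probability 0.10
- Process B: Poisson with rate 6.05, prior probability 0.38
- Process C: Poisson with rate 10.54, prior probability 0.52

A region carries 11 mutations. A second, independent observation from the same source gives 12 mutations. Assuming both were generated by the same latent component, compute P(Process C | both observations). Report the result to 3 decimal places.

0.984

The responsibility of component k is π_k f_k(x) divided by Σ_j π_j f_j(x).
Since both observations come from the same component, the likelihood for component k is f_k(x₁)·f_k(x₂).
  L_A = [e^(−4.30)·4.30^11/11! = 0.00315886] × [0.00113193] = 3.5756e-06
  L_B = [e^(−6.05)·6.05^11/11! = 0.0234786] × [0.0118371] = 0.000277919
  L_C = [e^(−10.54)·10.54^11/11! = 0.118203] × [0.103821] = 0.012272
Multiply by the mixture weights:
  π_A·L_A = 0.10 × 3.5756e-06 = 3.5756e-07
  π_B·L_B = 0.38 × 0.000277919 = 0.000105609
  π_C·L_C = 0.52 × 0.012272 = 0.00638142
Evidence: 3.5756e-07 + 0.000105609 + 0.00638142 = 0.00648738
P(Process C | x₁,x₂) = 0.00638142 / 0.00648738 ≈ 0.984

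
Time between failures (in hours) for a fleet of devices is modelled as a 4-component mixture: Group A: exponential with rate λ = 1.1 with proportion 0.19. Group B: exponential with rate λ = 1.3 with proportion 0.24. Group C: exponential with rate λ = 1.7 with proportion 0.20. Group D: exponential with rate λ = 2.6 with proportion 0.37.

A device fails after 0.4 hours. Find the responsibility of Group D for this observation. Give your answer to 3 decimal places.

0.409

Posterior ∝ prior × likelihood, so P(k | x) ∝ π_k f_k(x); normalise over all components.
Evaluate each component's likelihood at the observed value:
  p_A = 1.1·e^(−1.1·0.4) = 1.1·e^(−0.4400) = 0.70844
  p_B = 1.3·e^(−1.3·0.4) = 1.3·e^(−0.5200) = 0.772877
  p_C = 1.7·e^(−1.7·0.4) = 1.7·e^(−0.6800) = 0.861249
  p_D = 2.6·e^(−2.6·0.4) = 2.6·e^(−1.0400) = 0.918982
Multiply by the mixture weights:
  π_A·p_A = 0.19 × 0.70844 = 0.134604
  π_B·p_B = 0.24 × 0.772877 = 0.18549
  π_C·p_C = 0.20 × 0.861249 = 0.17225
  π_D·p_D = 0.37 × 0.918982 = 0.340023
Normaliser: 0.134604 + 0.18549 + 0.17225 + 0.340023 = 0.832367
So the posterior for Group D is 0.340023 / 0.832367 ≈ 0.409.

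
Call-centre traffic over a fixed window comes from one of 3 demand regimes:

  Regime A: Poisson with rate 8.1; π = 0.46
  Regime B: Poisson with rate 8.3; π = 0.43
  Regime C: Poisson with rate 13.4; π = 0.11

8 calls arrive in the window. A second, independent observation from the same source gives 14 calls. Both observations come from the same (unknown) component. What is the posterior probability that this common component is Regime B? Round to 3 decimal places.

The responsibility of component k is π_k f_k(x) divided by Σ_j π_j f_j(x).
Since both observations come from the same component, the likelihood for component k is f_k(x₁)·f_k(x₂).
  f_A = [0.1395] × [0.018222] = 0.00254197
  f_B = [0.138823] × [0.0209914] = 0.00291408
  f_C = [0.0390636] × [0.104595] = 0.00408587
Prior × likelihood for each component:
  π_A·f_A = 0.46 × 0.00254197 = 0.00116931
  π_B·f_B = 0.43 × 0.00291408 = 0.00125305
  π_C·f_C = 0.11 × 0.00408587 = 0.000449446
Denominator: 0.00116931 + 0.00125305 + 0.000449446 = 0.00287181
P(Regime B | x) ≈ 0.436

0.436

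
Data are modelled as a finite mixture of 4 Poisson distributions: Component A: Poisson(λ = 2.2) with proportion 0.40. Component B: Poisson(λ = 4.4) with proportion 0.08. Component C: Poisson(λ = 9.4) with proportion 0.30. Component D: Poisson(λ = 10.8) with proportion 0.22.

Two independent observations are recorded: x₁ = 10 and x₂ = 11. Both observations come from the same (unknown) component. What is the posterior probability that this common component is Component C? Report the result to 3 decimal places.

Apply Bayes' rule: the posterior for each component is proportional to its prior times its likelihood at x.
Since both observations come from the same component, the likelihood for component k is f_k(x₁)·f_k(x₂).
  f_A = [e^(−2.2)·2.2^10/10! = 8.10991e-05] × [1.62198e-05] = 1.31541e-09
  f_B = [e^(−4.4)·4.4^10/10! = 0.0092017] × [0.00368068] = 3.38685e-05
  f_C = [e^(−9.4)·9.4^10/10! = 0.122786] × [0.104926] = 0.0128834
  f_D = [e^(−10.8)·10.8^10/10! = 0.121365] × [0.119159] = 0.0144617
Weight by the priors:
  π_A·f_A = 0.40 × 1.31541e-09 = 5.26165e-10
  π_B·f_B = 0.08 × 3.38685e-05 = 2.70948e-06
  π_C·f_C = 0.30 × 0.0128834 = 0.00386501
  π_D·f_D = 0.22 × 0.0144617 = 0.00318157
Denominator: 5.26165e-10 + 2.70948e-06 + 0.00386501 + 0.00318157 = 0.0070493
Responsibility of Component C: 0.00386501 / 0.0070493 ≈ 0.548

0.548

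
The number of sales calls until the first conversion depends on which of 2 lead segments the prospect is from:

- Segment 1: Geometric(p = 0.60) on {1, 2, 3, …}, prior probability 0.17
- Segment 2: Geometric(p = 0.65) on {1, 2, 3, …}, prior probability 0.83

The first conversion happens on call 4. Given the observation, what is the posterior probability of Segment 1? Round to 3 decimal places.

Apply Bayes' rule: the posterior for each component is proportional to its prior times its likelihood at x.
Evaluate each component's likelihood at the observed value:
  L_1 = 0.60·(1−0.60)^3 = 0.60·0.064 = 0.0384
  L_2 = 0.65·(1−0.65)^3 = 0.65·0.042875 = 0.0278687
Prior × likelihood for each component:
  π_1·L_1 = 0.17 × 0.0384 = 0.006528
  π_2·L_2 = 0.83 × 0.0278687 = 0.0231311
Evidence: 0.006528 + 0.0231311 = 0.0296591
Responsibility of Segment 1: 0.006528 / 0.0296591 ≈ 0.220

0.220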